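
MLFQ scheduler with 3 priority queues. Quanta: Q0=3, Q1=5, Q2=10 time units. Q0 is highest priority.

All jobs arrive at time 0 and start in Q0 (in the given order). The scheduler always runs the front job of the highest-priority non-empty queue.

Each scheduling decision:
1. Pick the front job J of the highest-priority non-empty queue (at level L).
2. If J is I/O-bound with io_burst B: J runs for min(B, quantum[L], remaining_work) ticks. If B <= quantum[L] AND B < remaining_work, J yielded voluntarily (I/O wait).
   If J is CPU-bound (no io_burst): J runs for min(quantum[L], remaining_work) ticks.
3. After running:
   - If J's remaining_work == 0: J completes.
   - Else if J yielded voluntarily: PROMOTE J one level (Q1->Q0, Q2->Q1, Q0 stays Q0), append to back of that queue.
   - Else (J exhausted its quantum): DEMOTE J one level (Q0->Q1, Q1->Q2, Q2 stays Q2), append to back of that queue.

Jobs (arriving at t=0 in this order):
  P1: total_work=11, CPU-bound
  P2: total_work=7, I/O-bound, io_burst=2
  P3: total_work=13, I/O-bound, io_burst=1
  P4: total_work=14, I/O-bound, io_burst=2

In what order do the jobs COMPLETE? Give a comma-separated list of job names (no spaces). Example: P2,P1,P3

Answer: P2,P4,P3,P1

Derivation:
t=0-3: P1@Q0 runs 3, rem=8, quantum used, demote→Q1. Q0=[P2,P3,P4] Q1=[P1] Q2=[]
t=3-5: P2@Q0 runs 2, rem=5, I/O yield, promote→Q0. Q0=[P3,P4,P2] Q1=[P1] Q2=[]
t=5-6: P3@Q0 runs 1, rem=12, I/O yield, promote→Q0. Q0=[P4,P2,P3] Q1=[P1] Q2=[]
t=6-8: P4@Q0 runs 2, rem=12, I/O yield, promote→Q0. Q0=[P2,P3,P4] Q1=[P1] Q2=[]
t=8-10: P2@Q0 runs 2, rem=3, I/O yield, promote→Q0. Q0=[P3,P4,P2] Q1=[P1] Q2=[]
t=10-11: P3@Q0 runs 1, rem=11, I/O yield, promote→Q0. Q0=[P4,P2,P3] Q1=[P1] Q2=[]
t=11-13: P4@Q0 runs 2, rem=10, I/O yield, promote→Q0. Q0=[P2,P3,P4] Q1=[P1] Q2=[]
t=13-15: P2@Q0 runs 2, rem=1, I/O yield, promote→Q0. Q0=[P3,P4,P2] Q1=[P1] Q2=[]
t=15-16: P3@Q0 runs 1, rem=10, I/O yield, promote→Q0. Q0=[P4,P2,P3] Q1=[P1] Q2=[]
t=16-18: P4@Q0 runs 2, rem=8, I/O yield, promote→Q0. Q0=[P2,P3,P4] Q1=[P1] Q2=[]
t=18-19: P2@Q0 runs 1, rem=0, completes. Q0=[P3,P4] Q1=[P1] Q2=[]
t=19-20: P3@Q0 runs 1, rem=9, I/O yield, promote→Q0. Q0=[P4,P3] Q1=[P1] Q2=[]
t=20-22: P4@Q0 runs 2, rem=6, I/O yield, promote→Q0. Q0=[P3,P4] Q1=[P1] Q2=[]
t=22-23: P3@Q0 runs 1, rem=8, I/O yield, promote→Q0. Q0=[P4,P3] Q1=[P1] Q2=[]
t=23-25: P4@Q0 runs 2, rem=4, I/O yield, promote→Q0. Q0=[P3,P4] Q1=[P1] Q2=[]
t=25-26: P3@Q0 runs 1, rem=7, I/O yield, promote→Q0. Q0=[P4,P3] Q1=[P1] Q2=[]
t=26-28: P4@Q0 runs 2, rem=2, I/O yield, promote→Q0. Q0=[P3,P4] Q1=[P1] Q2=[]
t=28-29: P3@Q0 runs 1, rem=6, I/O yield, promote→Q0. Q0=[P4,P3] Q1=[P1] Q2=[]
t=29-31: P4@Q0 runs 2, rem=0, completes. Q0=[P3] Q1=[P1] Q2=[]
t=31-32: P3@Q0 runs 1, rem=5, I/O yield, promote→Q0. Q0=[P3] Q1=[P1] Q2=[]
t=32-33: P3@Q0 runs 1, rem=4, I/O yield, promote→Q0. Q0=[P3] Q1=[P1] Q2=[]
t=33-34: P3@Q0 runs 1, rem=3, I/O yield, promote→Q0. Q0=[P3] Q1=[P1] Q2=[]
t=34-35: P3@Q0 runs 1, rem=2, I/O yield, promote→Q0. Q0=[P3] Q1=[P1] Q2=[]
t=35-36: P3@Q0 runs 1, rem=1, I/O yield, promote→Q0. Q0=[P3] Q1=[P1] Q2=[]
t=36-37: P3@Q0 runs 1, rem=0, completes. Q0=[] Q1=[P1] Q2=[]
t=37-42: P1@Q1 runs 5, rem=3, quantum used, demote→Q2. Q0=[] Q1=[] Q2=[P1]
t=42-45: P1@Q2 runs 3, rem=0, completes. Q0=[] Q1=[] Q2=[]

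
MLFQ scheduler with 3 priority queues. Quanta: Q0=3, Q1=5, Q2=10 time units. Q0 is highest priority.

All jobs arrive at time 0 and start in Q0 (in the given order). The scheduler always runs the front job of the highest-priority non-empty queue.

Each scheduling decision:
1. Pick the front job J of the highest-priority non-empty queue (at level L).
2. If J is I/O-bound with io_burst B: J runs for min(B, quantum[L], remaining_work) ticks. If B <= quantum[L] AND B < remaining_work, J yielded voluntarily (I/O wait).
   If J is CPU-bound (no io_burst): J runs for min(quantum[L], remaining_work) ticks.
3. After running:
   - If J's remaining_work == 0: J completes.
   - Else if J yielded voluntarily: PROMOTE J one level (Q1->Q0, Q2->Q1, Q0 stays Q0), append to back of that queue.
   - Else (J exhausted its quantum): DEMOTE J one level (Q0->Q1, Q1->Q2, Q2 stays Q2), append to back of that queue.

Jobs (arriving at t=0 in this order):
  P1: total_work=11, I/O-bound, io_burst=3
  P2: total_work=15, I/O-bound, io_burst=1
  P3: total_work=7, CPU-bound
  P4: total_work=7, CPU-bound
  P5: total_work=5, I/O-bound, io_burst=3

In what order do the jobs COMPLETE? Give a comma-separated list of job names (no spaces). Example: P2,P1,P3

t=0-3: P1@Q0 runs 3, rem=8, I/O yield, promote→Q0. Q0=[P2,P3,P4,P5,P1] Q1=[] Q2=[]
t=3-4: P2@Q0 runs 1, rem=14, I/O yield, promote→Q0. Q0=[P3,P4,P5,P1,P2] Q1=[] Q2=[]
t=4-7: P3@Q0 runs 3, rem=4, quantum used, demote→Q1. Q0=[P4,P5,P1,P2] Q1=[P3] Q2=[]
t=7-10: P4@Q0 runs 3, rem=4, quantum used, demote→Q1. Q0=[P5,P1,P2] Q1=[P3,P4] Q2=[]
t=10-13: P5@Q0 runs 3, rem=2, I/O yield, promote→Q0. Q0=[P1,P2,P5] Q1=[P3,P4] Q2=[]
t=13-16: P1@Q0 runs 3, rem=5, I/O yield, promote→Q0. Q0=[P2,P5,P1] Q1=[P3,P4] Q2=[]
t=16-17: P2@Q0 runs 1, rem=13, I/O yield, promote→Q0. Q0=[P5,P1,P2] Q1=[P3,P4] Q2=[]
t=17-19: P5@Q0 runs 2, rem=0, completes. Q0=[P1,P2] Q1=[P3,P4] Q2=[]
t=19-22: P1@Q0 runs 3, rem=2, I/O yield, promote→Q0. Q0=[P2,P1] Q1=[P3,P4] Q2=[]
t=22-23: P2@Q0 runs 1, rem=12, I/O yield, promote→Q0. Q0=[P1,P2] Q1=[P3,P4] Q2=[]
t=23-25: P1@Q0 runs 2, rem=0, completes. Q0=[P2] Q1=[P3,P4] Q2=[]
t=25-26: P2@Q0 runs 1, rem=11, I/O yield, promote→Q0. Q0=[P2] Q1=[P3,P4] Q2=[]
t=26-27: P2@Q0 runs 1, rem=10, I/O yield, promote→Q0. Q0=[P2] Q1=[P3,P4] Q2=[]
t=27-28: P2@Q0 runs 1, rem=9, I/O yield, promote→Q0. Q0=[P2] Q1=[P3,P4] Q2=[]
t=28-29: P2@Q0 runs 1, rem=8, I/O yield, promote→Q0. Q0=[P2] Q1=[P3,P4] Q2=[]
t=29-30: P2@Q0 runs 1, rem=7, I/O yield, promote→Q0. Q0=[P2] Q1=[P3,P4] Q2=[]
t=30-31: P2@Q0 runs 1, rem=6, I/O yield, promote→Q0. Q0=[P2] Q1=[P3,P4] Q2=[]
t=31-32: P2@Q0 runs 1, rem=5, I/O yield, promote→Q0. Q0=[P2] Q1=[P3,P4] Q2=[]
t=32-33: P2@Q0 runs 1, rem=4, I/O yield, promote→Q0. Q0=[P2] Q1=[P3,P4] Q2=[]
t=33-34: P2@Q0 runs 1, rem=3, I/O yield, promote→Q0. Q0=[P2] Q1=[P3,P4] Q2=[]
t=34-35: P2@Q0 runs 1, rem=2, I/O yield, promote→Q0. Q0=[P2] Q1=[P3,P4] Q2=[]
t=35-36: P2@Q0 runs 1, rem=1, I/O yield, promote→Q0. Q0=[P2] Q1=[P3,P4] Q2=[]
t=36-37: P2@Q0 runs 1, rem=0, completes. Q0=[] Q1=[P3,P4] Q2=[]
t=37-41: P3@Q1 runs 4, rem=0, completes. Q0=[] Q1=[P4] Q2=[]
t=41-45: P4@Q1 runs 4, rem=0, completes. Q0=[] Q1=[] Q2=[]

Answer: P5,P1,P2,P3,P4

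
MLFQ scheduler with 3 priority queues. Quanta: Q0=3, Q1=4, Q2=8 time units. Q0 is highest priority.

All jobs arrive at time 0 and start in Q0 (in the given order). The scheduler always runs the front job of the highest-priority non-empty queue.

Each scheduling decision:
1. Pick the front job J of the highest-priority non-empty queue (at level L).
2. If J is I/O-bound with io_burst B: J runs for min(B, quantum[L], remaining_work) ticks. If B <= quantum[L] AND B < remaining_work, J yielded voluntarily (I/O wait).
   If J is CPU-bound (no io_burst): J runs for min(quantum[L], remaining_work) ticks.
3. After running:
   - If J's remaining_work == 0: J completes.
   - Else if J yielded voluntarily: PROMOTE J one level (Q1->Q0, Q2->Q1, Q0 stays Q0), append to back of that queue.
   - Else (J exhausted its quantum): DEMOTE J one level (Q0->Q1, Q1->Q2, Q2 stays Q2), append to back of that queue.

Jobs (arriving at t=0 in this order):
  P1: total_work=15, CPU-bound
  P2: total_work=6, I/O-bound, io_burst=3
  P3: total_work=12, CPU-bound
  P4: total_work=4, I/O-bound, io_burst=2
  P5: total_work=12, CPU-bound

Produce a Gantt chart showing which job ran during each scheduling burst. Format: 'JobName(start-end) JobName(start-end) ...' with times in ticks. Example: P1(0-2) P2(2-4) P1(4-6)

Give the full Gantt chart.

t=0-3: P1@Q0 runs 3, rem=12, quantum used, demote→Q1. Q0=[P2,P3,P4,P5] Q1=[P1] Q2=[]
t=3-6: P2@Q0 runs 3, rem=3, I/O yield, promote→Q0. Q0=[P3,P4,P5,P2] Q1=[P1] Q2=[]
t=6-9: P3@Q0 runs 3, rem=9, quantum used, demote→Q1. Q0=[P4,P5,P2] Q1=[P1,P3] Q2=[]
t=9-11: P4@Q0 runs 2, rem=2, I/O yield, promote→Q0. Q0=[P5,P2,P4] Q1=[P1,P3] Q2=[]
t=11-14: P5@Q0 runs 3, rem=9, quantum used, demote→Q1. Q0=[P2,P4] Q1=[P1,P3,P5] Q2=[]
t=14-17: P2@Q0 runs 3, rem=0, completes. Q0=[P4] Q1=[P1,P3,P5] Q2=[]
t=17-19: P4@Q0 runs 2, rem=0, completes. Q0=[] Q1=[P1,P3,P5] Q2=[]
t=19-23: P1@Q1 runs 4, rem=8, quantum used, demote→Q2. Q0=[] Q1=[P3,P5] Q2=[P1]
t=23-27: P3@Q1 runs 4, rem=5, quantum used, demote→Q2. Q0=[] Q1=[P5] Q2=[P1,P3]
t=27-31: P5@Q1 runs 4, rem=5, quantum used, demote→Q2. Q0=[] Q1=[] Q2=[P1,P3,P5]
t=31-39: P1@Q2 runs 8, rem=0, completes. Q0=[] Q1=[] Q2=[P3,P5]
t=39-44: P3@Q2 runs 5, rem=0, completes. Q0=[] Q1=[] Q2=[P5]
t=44-49: P5@Q2 runs 5, rem=0, completes. Q0=[] Q1=[] Q2=[]

Answer: P1(0-3) P2(3-6) P3(6-9) P4(9-11) P5(11-14) P2(14-17) P4(17-19) P1(19-23) P3(23-27) P5(27-31) P1(31-39) P3(39-44) P5(44-49)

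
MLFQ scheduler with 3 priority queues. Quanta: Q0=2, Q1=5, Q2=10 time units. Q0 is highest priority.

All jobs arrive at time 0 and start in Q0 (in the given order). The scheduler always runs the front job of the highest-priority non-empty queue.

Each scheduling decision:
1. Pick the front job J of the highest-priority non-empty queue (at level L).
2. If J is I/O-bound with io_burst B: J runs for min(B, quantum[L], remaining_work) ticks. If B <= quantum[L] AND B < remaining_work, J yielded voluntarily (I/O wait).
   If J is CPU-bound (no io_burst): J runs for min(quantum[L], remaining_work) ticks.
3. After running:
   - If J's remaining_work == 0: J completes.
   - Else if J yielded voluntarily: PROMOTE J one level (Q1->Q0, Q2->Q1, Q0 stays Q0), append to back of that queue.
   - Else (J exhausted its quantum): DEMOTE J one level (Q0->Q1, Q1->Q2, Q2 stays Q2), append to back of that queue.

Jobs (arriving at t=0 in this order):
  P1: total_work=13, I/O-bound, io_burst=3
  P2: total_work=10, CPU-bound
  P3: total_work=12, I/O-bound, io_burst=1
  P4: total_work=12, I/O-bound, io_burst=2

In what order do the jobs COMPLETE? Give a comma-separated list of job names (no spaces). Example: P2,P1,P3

t=0-2: P1@Q0 runs 2, rem=11, quantum used, demote→Q1. Q0=[P2,P3,P4] Q1=[P1] Q2=[]
t=2-4: P2@Q0 runs 2, rem=8, quantum used, demote→Q1. Q0=[P3,P4] Q1=[P1,P2] Q2=[]
t=4-5: P3@Q0 runs 1, rem=11, I/O yield, promote→Q0. Q0=[P4,P3] Q1=[P1,P2] Q2=[]
t=5-7: P4@Q0 runs 2, rem=10, I/O yield, promote→Q0. Q0=[P3,P4] Q1=[P1,P2] Q2=[]
t=7-8: P3@Q0 runs 1, rem=10, I/O yield, promote→Q0. Q0=[P4,P3] Q1=[P1,P2] Q2=[]
t=8-10: P4@Q0 runs 2, rem=8, I/O yield, promote→Q0. Q0=[P3,P4] Q1=[P1,P2] Q2=[]
t=10-11: P3@Q0 runs 1, rem=9, I/O yield, promote→Q0. Q0=[P4,P3] Q1=[P1,P2] Q2=[]
t=11-13: P4@Q0 runs 2, rem=6, I/O yield, promote→Q0. Q0=[P3,P4] Q1=[P1,P2] Q2=[]
t=13-14: P3@Q0 runs 1, rem=8, I/O yield, promote→Q0. Q0=[P4,P3] Q1=[P1,P2] Q2=[]
t=14-16: P4@Q0 runs 2, rem=4, I/O yield, promote→Q0. Q0=[P3,P4] Q1=[P1,P2] Q2=[]
t=16-17: P3@Q0 runs 1, rem=7, I/O yield, promote→Q0. Q0=[P4,P3] Q1=[P1,P2] Q2=[]
t=17-19: P4@Q0 runs 2, rem=2, I/O yield, promote→Q0. Q0=[P3,P4] Q1=[P1,P2] Q2=[]
t=19-20: P3@Q0 runs 1, rem=6, I/O yield, promote→Q0. Q0=[P4,P3] Q1=[P1,P2] Q2=[]
t=20-22: P4@Q0 runs 2, rem=0, completes. Q0=[P3] Q1=[P1,P2] Q2=[]
t=22-23: P3@Q0 runs 1, rem=5, I/O yield, promote→Q0. Q0=[P3] Q1=[P1,P2] Q2=[]
t=23-24: P3@Q0 runs 1, rem=4, I/O yield, promote→Q0. Q0=[P3] Q1=[P1,P2] Q2=[]
t=24-25: P3@Q0 runs 1, rem=3, I/O yield, promote→Q0. Q0=[P3] Q1=[P1,P2] Q2=[]
t=25-26: P3@Q0 runs 1, rem=2, I/O yield, promote→Q0. Q0=[P3] Q1=[P1,P2] Q2=[]
t=26-27: P3@Q0 runs 1, rem=1, I/O yield, promote→Q0. Q0=[P3] Q1=[P1,P2] Q2=[]
t=27-28: P3@Q0 runs 1, rem=0, completes. Q0=[] Q1=[P1,P2] Q2=[]
t=28-31: P1@Q1 runs 3, rem=8, I/O yield, promote→Q0. Q0=[P1] Q1=[P2] Q2=[]
t=31-33: P1@Q0 runs 2, rem=6, quantum used, demote→Q1. Q0=[] Q1=[P2,P1] Q2=[]
t=33-38: P2@Q1 runs 5, rem=3, quantum used, demote→Q2. Q0=[] Q1=[P1] Q2=[P2]
t=38-41: P1@Q1 runs 3, rem=3, I/O yield, promote→Q0. Q0=[P1] Q1=[] Q2=[P2]
t=41-43: P1@Q0 runs 2, rem=1, quantum used, demote→Q1. Q0=[] Q1=[P1] Q2=[P2]
t=43-44: P1@Q1 runs 1, rem=0, completes. Q0=[] Q1=[] Q2=[P2]
t=44-47: P2@Q2 runs 3, rem=0, completes. Q0=[] Q1=[] Q2=[]

Answer: P4,P3,P1,P2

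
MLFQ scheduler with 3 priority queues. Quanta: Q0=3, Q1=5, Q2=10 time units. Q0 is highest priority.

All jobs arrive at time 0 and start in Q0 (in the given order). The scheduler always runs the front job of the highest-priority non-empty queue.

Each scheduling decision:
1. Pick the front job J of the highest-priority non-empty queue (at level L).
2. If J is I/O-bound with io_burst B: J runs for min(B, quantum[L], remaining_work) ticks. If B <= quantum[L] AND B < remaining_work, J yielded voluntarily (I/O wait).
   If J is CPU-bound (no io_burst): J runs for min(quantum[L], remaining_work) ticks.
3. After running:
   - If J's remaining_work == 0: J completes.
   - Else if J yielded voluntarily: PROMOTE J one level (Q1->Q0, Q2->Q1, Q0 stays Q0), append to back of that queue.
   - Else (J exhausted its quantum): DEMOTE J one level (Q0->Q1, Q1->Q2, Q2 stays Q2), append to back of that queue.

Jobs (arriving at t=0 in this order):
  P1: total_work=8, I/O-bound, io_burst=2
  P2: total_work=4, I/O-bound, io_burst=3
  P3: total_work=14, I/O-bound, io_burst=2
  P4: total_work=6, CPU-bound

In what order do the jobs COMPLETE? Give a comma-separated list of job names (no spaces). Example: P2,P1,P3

Answer: P2,P1,P3,P4

Derivation:
t=0-2: P1@Q0 runs 2, rem=6, I/O yield, promote→Q0. Q0=[P2,P3,P4,P1] Q1=[] Q2=[]
t=2-5: P2@Q0 runs 3, rem=1, I/O yield, promote→Q0. Q0=[P3,P4,P1,P2] Q1=[] Q2=[]
t=5-7: P3@Q0 runs 2, rem=12, I/O yield, promote→Q0. Q0=[P4,P1,P2,P3] Q1=[] Q2=[]
t=7-10: P4@Q0 runs 3, rem=3, quantum used, demote→Q1. Q0=[P1,P2,P3] Q1=[P4] Q2=[]
t=10-12: P1@Q0 runs 2, rem=4, I/O yield, promote→Q0. Q0=[P2,P3,P1] Q1=[P4] Q2=[]
t=12-13: P2@Q0 runs 1, rem=0, completes. Q0=[P3,P1] Q1=[P4] Q2=[]
t=13-15: P3@Q0 runs 2, rem=10, I/O yield, promote→Q0. Q0=[P1,P3] Q1=[P4] Q2=[]
t=15-17: P1@Q0 runs 2, rem=2, I/O yield, promote→Q0. Q0=[P3,P1] Q1=[P4] Q2=[]
t=17-19: P3@Q0 runs 2, rem=8, I/O yield, promote→Q0. Q0=[P1,P3] Q1=[P4] Q2=[]
t=19-21: P1@Q0 runs 2, rem=0, completes. Q0=[P3] Q1=[P4] Q2=[]
t=21-23: P3@Q0 runs 2, rem=6, I/O yield, promote→Q0. Q0=[P3] Q1=[P4] Q2=[]
t=23-25: P3@Q0 runs 2, rem=4, I/O yield, promote→Q0. Q0=[P3] Q1=[P4] Q2=[]
t=25-27: P3@Q0 runs 2, rem=2, I/O yield, promote→Q0. Q0=[P3] Q1=[P4] Q2=[]
t=27-29: P3@Q0 runs 2, rem=0, completes. Q0=[] Q1=[P4] Q2=[]
t=29-32: P4@Q1 runs 3, rem=0, completes. Q0=[] Q1=[] Q2=[]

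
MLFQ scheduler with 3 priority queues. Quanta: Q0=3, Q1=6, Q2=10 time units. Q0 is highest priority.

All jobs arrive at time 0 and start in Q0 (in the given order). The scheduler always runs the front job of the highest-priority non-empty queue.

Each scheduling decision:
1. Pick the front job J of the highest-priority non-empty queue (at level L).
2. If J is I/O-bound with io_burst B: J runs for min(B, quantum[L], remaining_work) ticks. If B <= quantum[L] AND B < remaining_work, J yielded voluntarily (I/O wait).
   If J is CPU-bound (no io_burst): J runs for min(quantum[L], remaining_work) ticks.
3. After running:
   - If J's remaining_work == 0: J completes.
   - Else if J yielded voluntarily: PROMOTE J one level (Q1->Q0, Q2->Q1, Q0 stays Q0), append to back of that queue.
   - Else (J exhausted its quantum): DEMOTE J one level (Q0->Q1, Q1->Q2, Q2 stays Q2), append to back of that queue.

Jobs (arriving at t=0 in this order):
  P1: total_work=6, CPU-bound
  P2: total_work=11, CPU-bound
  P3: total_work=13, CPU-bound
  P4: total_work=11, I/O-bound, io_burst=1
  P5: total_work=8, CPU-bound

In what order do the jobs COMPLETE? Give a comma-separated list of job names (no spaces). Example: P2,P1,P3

Answer: P4,P1,P5,P2,P3

Derivation:
t=0-3: P1@Q0 runs 3, rem=3, quantum used, demote→Q1. Q0=[P2,P3,P4,P5] Q1=[P1] Q2=[]
t=3-6: P2@Q0 runs 3, rem=8, quantum used, demote→Q1. Q0=[P3,P4,P5] Q1=[P1,P2] Q2=[]
t=6-9: P3@Q0 runs 3, rem=10, quantum used, demote→Q1. Q0=[P4,P5] Q1=[P1,P2,P3] Q2=[]
t=9-10: P4@Q0 runs 1, rem=10, I/O yield, promote→Q0. Q0=[P5,P4] Q1=[P1,P2,P3] Q2=[]
t=10-13: P5@Q0 runs 3, rem=5, quantum used, demote→Q1. Q0=[P4] Q1=[P1,P2,P3,P5] Q2=[]
t=13-14: P4@Q0 runs 1, rem=9, I/O yield, promote→Q0. Q0=[P4] Q1=[P1,P2,P3,P5] Q2=[]
t=14-15: P4@Q0 runs 1, rem=8, I/O yield, promote→Q0. Q0=[P4] Q1=[P1,P2,P3,P5] Q2=[]
t=15-16: P4@Q0 runs 1, rem=7, I/O yield, promote→Q0. Q0=[P4] Q1=[P1,P2,P3,P5] Q2=[]
t=16-17: P4@Q0 runs 1, rem=6, I/O yield, promote→Q0. Q0=[P4] Q1=[P1,P2,P3,P5] Q2=[]
t=17-18: P4@Q0 runs 1, rem=5, I/O yield, promote→Q0. Q0=[P4] Q1=[P1,P2,P3,P5] Q2=[]
t=18-19: P4@Q0 runs 1, rem=4, I/O yield, promote→Q0. Q0=[P4] Q1=[P1,P2,P3,P5] Q2=[]
t=19-20: P4@Q0 runs 1, rem=3, I/O yield, promote→Q0. Q0=[P4] Q1=[P1,P2,P3,P5] Q2=[]
t=20-21: P4@Q0 runs 1, rem=2, I/O yield, promote→Q0. Q0=[P4] Q1=[P1,P2,P3,P5] Q2=[]
t=21-22: P4@Q0 runs 1, rem=1, I/O yield, promote→Q0. Q0=[P4] Q1=[P1,P2,P3,P5] Q2=[]
t=22-23: P4@Q0 runs 1, rem=0, completes. Q0=[] Q1=[P1,P2,P3,P5] Q2=[]
t=23-26: P1@Q1 runs 3, rem=0, completes. Q0=[] Q1=[P2,P3,P5] Q2=[]
t=26-32: P2@Q1 runs 6, rem=2, quantum used, demote→Q2. Q0=[] Q1=[P3,P5] Q2=[P2]
t=32-38: P3@Q1 runs 6, rem=4, quantum used, demote→Q2. Q0=[] Q1=[P5] Q2=[P2,P3]
t=38-43: P5@Q1 runs 5, rem=0, completes. Q0=[] Q1=[] Q2=[P2,P3]
t=43-45: P2@Q2 runs 2, rem=0, completes. Q0=[] Q1=[] Q2=[P3]
t=45-49: P3@Q2 runs 4, rem=0, completes. Q0=[] Q1=[] Q2=[]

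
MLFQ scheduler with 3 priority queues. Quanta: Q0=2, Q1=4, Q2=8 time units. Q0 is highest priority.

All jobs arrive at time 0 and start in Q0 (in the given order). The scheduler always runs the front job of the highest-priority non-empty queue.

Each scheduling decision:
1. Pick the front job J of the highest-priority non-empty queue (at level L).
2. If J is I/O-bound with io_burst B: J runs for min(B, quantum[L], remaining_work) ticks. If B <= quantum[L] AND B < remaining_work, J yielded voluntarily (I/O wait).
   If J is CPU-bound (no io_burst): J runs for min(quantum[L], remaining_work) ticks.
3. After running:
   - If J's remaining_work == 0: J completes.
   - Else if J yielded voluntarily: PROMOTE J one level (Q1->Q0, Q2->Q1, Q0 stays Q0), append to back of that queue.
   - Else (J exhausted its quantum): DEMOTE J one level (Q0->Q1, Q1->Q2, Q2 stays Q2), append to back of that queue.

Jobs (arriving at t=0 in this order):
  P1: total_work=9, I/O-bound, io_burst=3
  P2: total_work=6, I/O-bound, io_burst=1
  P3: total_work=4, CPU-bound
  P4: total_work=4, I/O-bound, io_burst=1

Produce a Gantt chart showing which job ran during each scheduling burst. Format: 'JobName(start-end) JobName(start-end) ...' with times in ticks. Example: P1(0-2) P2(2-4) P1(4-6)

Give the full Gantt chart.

Answer: P1(0-2) P2(2-3) P3(3-5) P4(5-6) P2(6-7) P4(7-8) P2(8-9) P4(9-10) P2(10-11) P4(11-12) P2(12-13) P2(13-14) P1(14-17) P1(17-19) P3(19-21) P1(21-23)

Derivation:
t=0-2: P1@Q0 runs 2, rem=7, quantum used, demote→Q1. Q0=[P2,P3,P4] Q1=[P1] Q2=[]
t=2-3: P2@Q0 runs 1, rem=5, I/O yield, promote→Q0. Q0=[P3,P4,P2] Q1=[P1] Q2=[]
t=3-5: P3@Q0 runs 2, rem=2, quantum used, demote→Q1. Q0=[P4,P2] Q1=[P1,P3] Q2=[]
t=5-6: P4@Q0 runs 1, rem=3, I/O yield, promote→Q0. Q0=[P2,P4] Q1=[P1,P3] Q2=[]
t=6-7: P2@Q0 runs 1, rem=4, I/O yield, promote→Q0. Q0=[P4,P2] Q1=[P1,P3] Q2=[]
t=7-8: P4@Q0 runs 1, rem=2, I/O yield, promote→Q0. Q0=[P2,P4] Q1=[P1,P3] Q2=[]
t=8-9: P2@Q0 runs 1, rem=3, I/O yield, promote→Q0. Q0=[P4,P2] Q1=[P1,P3] Q2=[]
t=9-10: P4@Q0 runs 1, rem=1, I/O yield, promote→Q0. Q0=[P2,P4] Q1=[P1,P3] Q2=[]
t=10-11: P2@Q0 runs 1, rem=2, I/O yield, promote→Q0. Q0=[P4,P2] Q1=[P1,P3] Q2=[]
t=11-12: P4@Q0 runs 1, rem=0, completes. Q0=[P2] Q1=[P1,P3] Q2=[]
t=12-13: P2@Q0 runs 1, rem=1, I/O yield, promote→Q0. Q0=[P2] Q1=[P1,P3] Q2=[]
t=13-14: P2@Q0 runs 1, rem=0, completes. Q0=[] Q1=[P1,P3] Q2=[]
t=14-17: P1@Q1 runs 3, rem=4, I/O yield, promote→Q0. Q0=[P1] Q1=[P3] Q2=[]
t=17-19: P1@Q0 runs 2, rem=2, quantum used, demote→Q1. Q0=[] Q1=[P3,P1] Q2=[]
t=19-21: P3@Q1 runs 2, rem=0, completes. Q0=[] Q1=[P1] Q2=[]
t=21-23: P1@Q1 runs 2, rem=0, completes. Q0=[] Q1=[] Q2=[]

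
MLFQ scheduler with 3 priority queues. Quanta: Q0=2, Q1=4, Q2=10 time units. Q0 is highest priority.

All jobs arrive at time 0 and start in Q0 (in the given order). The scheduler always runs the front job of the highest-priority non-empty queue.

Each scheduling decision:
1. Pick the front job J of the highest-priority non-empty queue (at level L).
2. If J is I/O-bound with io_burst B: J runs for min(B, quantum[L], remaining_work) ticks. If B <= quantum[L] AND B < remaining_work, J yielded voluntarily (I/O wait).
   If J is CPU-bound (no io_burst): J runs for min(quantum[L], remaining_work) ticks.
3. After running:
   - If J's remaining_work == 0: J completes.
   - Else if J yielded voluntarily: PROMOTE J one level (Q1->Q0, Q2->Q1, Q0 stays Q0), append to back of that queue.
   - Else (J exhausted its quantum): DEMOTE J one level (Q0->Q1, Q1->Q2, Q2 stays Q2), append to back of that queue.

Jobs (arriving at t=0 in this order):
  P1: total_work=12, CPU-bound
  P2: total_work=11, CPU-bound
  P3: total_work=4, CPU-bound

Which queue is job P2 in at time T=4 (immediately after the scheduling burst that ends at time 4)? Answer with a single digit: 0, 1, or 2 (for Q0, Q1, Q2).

Answer: 1

Derivation:
t=0-2: P1@Q0 runs 2, rem=10, quantum used, demote→Q1. Q0=[P2,P3] Q1=[P1] Q2=[]
t=2-4: P2@Q0 runs 2, rem=9, quantum used, demote→Q1. Q0=[P3] Q1=[P1,P2] Q2=[]
t=4-6: P3@Q0 runs 2, rem=2, quantum used, demote→Q1. Q0=[] Q1=[P1,P2,P3] Q2=[]
t=6-10: P1@Q1 runs 4, rem=6, quantum used, demote→Q2. Q0=[] Q1=[P2,P3] Q2=[P1]
t=10-14: P2@Q1 runs 4, rem=5, quantum used, demote→Q2. Q0=[] Q1=[P3] Q2=[P1,P2]
t=14-16: P3@Q1 runs 2, rem=0, completes. Q0=[] Q1=[] Q2=[P1,P2]
t=16-22: P1@Q2 runs 6, rem=0, completes. Q0=[] Q1=[] Q2=[P2]
t=22-27: P2@Q2 runs 5, rem=0, completes. Q0=[] Q1=[] Q2=[]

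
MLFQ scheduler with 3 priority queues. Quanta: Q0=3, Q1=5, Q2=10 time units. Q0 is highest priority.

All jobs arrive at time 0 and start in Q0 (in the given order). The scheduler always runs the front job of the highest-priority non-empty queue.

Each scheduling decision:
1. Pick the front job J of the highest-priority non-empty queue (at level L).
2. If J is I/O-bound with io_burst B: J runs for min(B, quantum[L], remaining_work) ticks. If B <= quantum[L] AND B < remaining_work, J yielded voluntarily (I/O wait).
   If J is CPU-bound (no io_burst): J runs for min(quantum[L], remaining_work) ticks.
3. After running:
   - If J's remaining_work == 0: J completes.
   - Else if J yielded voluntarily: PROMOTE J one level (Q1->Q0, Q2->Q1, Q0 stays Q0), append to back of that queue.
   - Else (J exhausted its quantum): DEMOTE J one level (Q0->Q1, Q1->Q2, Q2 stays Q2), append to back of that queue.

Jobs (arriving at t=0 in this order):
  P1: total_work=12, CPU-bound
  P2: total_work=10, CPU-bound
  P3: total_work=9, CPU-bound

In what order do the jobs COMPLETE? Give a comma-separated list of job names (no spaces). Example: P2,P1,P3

t=0-3: P1@Q0 runs 3, rem=9, quantum used, demote→Q1. Q0=[P2,P3] Q1=[P1] Q2=[]
t=3-6: P2@Q0 runs 3, rem=7, quantum used, demote→Q1. Q0=[P3] Q1=[P1,P2] Q2=[]
t=6-9: P3@Q0 runs 3, rem=6, quantum used, demote→Q1. Q0=[] Q1=[P1,P2,P3] Q2=[]
t=9-14: P1@Q1 runs 5, rem=4, quantum used, demote→Q2. Q0=[] Q1=[P2,P3] Q2=[P1]
t=14-19: P2@Q1 runs 5, rem=2, quantum used, demote→Q2. Q0=[] Q1=[P3] Q2=[P1,P2]
t=19-24: P3@Q1 runs 5, rem=1, quantum used, demote→Q2. Q0=[] Q1=[] Q2=[P1,P2,P3]
t=24-28: P1@Q2 runs 4, rem=0, completes. Q0=[] Q1=[] Q2=[P2,P3]
t=28-30: P2@Q2 runs 2, rem=0, completes. Q0=[] Q1=[] Q2=[P3]
t=30-31: P3@Q2 runs 1, rem=0, completes. Q0=[] Q1=[] Q2=[]

Answer: P1,P2,P3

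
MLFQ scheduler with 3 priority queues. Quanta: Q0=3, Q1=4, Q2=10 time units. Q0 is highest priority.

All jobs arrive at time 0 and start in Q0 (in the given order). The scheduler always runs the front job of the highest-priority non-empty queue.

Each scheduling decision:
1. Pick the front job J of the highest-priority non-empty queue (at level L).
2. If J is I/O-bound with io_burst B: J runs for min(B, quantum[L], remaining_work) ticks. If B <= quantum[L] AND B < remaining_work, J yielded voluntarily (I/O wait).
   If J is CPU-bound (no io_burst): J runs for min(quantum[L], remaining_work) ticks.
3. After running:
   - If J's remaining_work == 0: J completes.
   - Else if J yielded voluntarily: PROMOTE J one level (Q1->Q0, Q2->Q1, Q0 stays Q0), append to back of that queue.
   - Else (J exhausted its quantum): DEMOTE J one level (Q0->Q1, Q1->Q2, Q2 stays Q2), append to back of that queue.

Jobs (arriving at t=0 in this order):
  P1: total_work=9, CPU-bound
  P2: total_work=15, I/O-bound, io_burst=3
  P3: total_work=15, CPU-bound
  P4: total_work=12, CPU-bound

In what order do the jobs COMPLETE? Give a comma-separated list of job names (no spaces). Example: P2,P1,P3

t=0-3: P1@Q0 runs 3, rem=6, quantum used, demote→Q1. Q0=[P2,P3,P4] Q1=[P1] Q2=[]
t=3-6: P2@Q0 runs 3, rem=12, I/O yield, promote→Q0. Q0=[P3,P4,P2] Q1=[P1] Q2=[]
t=6-9: P3@Q0 runs 3, rem=12, quantum used, demote→Q1. Q0=[P4,P2] Q1=[P1,P3] Q2=[]
t=9-12: P4@Q0 runs 3, rem=9, quantum used, demote→Q1. Q0=[P2] Q1=[P1,P3,P4] Q2=[]
t=12-15: P2@Q0 runs 3, rem=9, I/O yield, promote→Q0. Q0=[P2] Q1=[P1,P3,P4] Q2=[]
t=15-18: P2@Q0 runs 3, rem=6, I/O yield, promote→Q0. Q0=[P2] Q1=[P1,P3,P4] Q2=[]
t=18-21: P2@Q0 runs 3, rem=3, I/O yield, promote→Q0. Q0=[P2] Q1=[P1,P3,P4] Q2=[]
t=21-24: P2@Q0 runs 3, rem=0, completes. Q0=[] Q1=[P1,P3,P4] Q2=[]
t=24-28: P1@Q1 runs 4, rem=2, quantum used, demote→Q2. Q0=[] Q1=[P3,P4] Q2=[P1]
t=28-32: P3@Q1 runs 4, rem=8, quantum used, demote→Q2. Q0=[] Q1=[P4] Q2=[P1,P3]
t=32-36: P4@Q1 runs 4, rem=5, quantum used, demote→Q2. Q0=[] Q1=[] Q2=[P1,P3,P4]
t=36-38: P1@Q2 runs 2, rem=0, completes. Q0=[] Q1=[] Q2=[P3,P4]
t=38-46: P3@Q2 runs 8, rem=0, completes. Q0=[] Q1=[] Q2=[P4]
t=46-51: P4@Q2 runs 5, rem=0, completes. Q0=[] Q1=[] Q2=[]

Answer: P2,P1,P3,P4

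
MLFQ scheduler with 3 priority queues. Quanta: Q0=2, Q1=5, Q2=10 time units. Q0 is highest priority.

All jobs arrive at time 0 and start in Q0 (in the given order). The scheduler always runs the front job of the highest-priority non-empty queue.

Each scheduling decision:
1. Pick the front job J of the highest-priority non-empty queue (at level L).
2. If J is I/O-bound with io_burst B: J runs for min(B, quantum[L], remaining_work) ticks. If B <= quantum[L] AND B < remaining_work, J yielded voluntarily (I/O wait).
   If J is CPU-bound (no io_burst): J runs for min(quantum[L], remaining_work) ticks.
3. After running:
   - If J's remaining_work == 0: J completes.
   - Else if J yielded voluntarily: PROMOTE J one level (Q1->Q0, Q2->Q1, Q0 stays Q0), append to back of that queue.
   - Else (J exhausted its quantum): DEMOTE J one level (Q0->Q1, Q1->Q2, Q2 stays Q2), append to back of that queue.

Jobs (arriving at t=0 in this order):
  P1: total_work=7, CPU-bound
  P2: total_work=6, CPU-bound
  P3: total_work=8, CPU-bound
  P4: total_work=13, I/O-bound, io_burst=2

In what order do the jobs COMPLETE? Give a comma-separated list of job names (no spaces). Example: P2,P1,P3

Answer: P4,P1,P2,P3

Derivation:
t=0-2: P1@Q0 runs 2, rem=5, quantum used, demote→Q1. Q0=[P2,P3,P4] Q1=[P1] Q2=[]
t=2-4: P2@Q0 runs 2, rem=4, quantum used, demote→Q1. Q0=[P3,P4] Q1=[P1,P2] Q2=[]
t=4-6: P3@Q0 runs 2, rem=6, quantum used, demote→Q1. Q0=[P4] Q1=[P1,P2,P3] Q2=[]
t=6-8: P4@Q0 runs 2, rem=11, I/O yield, promote→Q0. Q0=[P4] Q1=[P1,P2,P3] Q2=[]
t=8-10: P4@Q0 runs 2, rem=9, I/O yield, promote→Q0. Q0=[P4] Q1=[P1,P2,P3] Q2=[]
t=10-12: P4@Q0 runs 2, rem=7, I/O yield, promote→Q0. Q0=[P4] Q1=[P1,P2,P3] Q2=[]
t=12-14: P4@Q0 runs 2, rem=5, I/O yield, promote→Q0. Q0=[P4] Q1=[P1,P2,P3] Q2=[]
t=14-16: P4@Q0 runs 2, rem=3, I/O yield, promote→Q0. Q0=[P4] Q1=[P1,P2,P3] Q2=[]
t=16-18: P4@Q0 runs 2, rem=1, I/O yield, promote→Q0. Q0=[P4] Q1=[P1,P2,P3] Q2=[]
t=18-19: P4@Q0 runs 1, rem=0, completes. Q0=[] Q1=[P1,P2,P3] Q2=[]
t=19-24: P1@Q1 runs 5, rem=0, completes. Q0=[] Q1=[P2,P3] Q2=[]
t=24-28: P2@Q1 runs 4, rem=0, completes. Q0=[] Q1=[P3] Q2=[]
t=28-33: P3@Q1 runs 5, rem=1, quantum used, demote→Q2. Q0=[] Q1=[] Q2=[P3]
t=33-34: P3@Q2 runs 1, rem=0, completes. Q0=[] Q1=[] Q2=[]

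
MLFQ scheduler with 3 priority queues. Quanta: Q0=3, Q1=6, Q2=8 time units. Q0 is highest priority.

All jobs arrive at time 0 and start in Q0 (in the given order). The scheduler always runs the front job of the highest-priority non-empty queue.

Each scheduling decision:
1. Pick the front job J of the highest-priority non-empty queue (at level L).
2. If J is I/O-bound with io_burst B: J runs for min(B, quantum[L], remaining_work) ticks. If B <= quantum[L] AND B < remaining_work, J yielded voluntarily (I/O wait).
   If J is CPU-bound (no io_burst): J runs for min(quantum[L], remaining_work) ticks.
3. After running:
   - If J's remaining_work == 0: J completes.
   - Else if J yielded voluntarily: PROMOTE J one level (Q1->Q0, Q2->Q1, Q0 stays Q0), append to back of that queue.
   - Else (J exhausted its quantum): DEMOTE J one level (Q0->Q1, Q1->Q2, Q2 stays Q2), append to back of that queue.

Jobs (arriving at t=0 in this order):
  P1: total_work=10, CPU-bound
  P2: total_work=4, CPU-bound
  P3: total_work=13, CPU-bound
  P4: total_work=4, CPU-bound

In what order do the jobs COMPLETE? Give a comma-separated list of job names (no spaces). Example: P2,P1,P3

t=0-3: P1@Q0 runs 3, rem=7, quantum used, demote→Q1. Q0=[P2,P3,P4] Q1=[P1] Q2=[]
t=3-6: P2@Q0 runs 3, rem=1, quantum used, demote→Q1. Q0=[P3,P4] Q1=[P1,P2] Q2=[]
t=6-9: P3@Q0 runs 3, rem=10, quantum used, demote→Q1. Q0=[P4] Q1=[P1,P2,P3] Q2=[]
t=9-12: P4@Q0 runs 3, rem=1, quantum used, demote→Q1. Q0=[] Q1=[P1,P2,P3,P4] Q2=[]
t=12-18: P1@Q1 runs 6, rem=1, quantum used, demote→Q2. Q0=[] Q1=[P2,P3,P4] Q2=[P1]
t=18-19: P2@Q1 runs 1, rem=0, completes. Q0=[] Q1=[P3,P4] Q2=[P1]
t=19-25: P3@Q1 runs 6, rem=4, quantum used, demote→Q2. Q0=[] Q1=[P4] Q2=[P1,P3]
t=25-26: P4@Q1 runs 1, rem=0, completes. Q0=[] Q1=[] Q2=[P1,P3]
t=26-27: P1@Q2 runs 1, rem=0, completes. Q0=[] Q1=[] Q2=[P3]
t=27-31: P3@Q2 runs 4, rem=0, completes. Q0=[] Q1=[] Q2=[]

Answer: P2,P4,P1,P3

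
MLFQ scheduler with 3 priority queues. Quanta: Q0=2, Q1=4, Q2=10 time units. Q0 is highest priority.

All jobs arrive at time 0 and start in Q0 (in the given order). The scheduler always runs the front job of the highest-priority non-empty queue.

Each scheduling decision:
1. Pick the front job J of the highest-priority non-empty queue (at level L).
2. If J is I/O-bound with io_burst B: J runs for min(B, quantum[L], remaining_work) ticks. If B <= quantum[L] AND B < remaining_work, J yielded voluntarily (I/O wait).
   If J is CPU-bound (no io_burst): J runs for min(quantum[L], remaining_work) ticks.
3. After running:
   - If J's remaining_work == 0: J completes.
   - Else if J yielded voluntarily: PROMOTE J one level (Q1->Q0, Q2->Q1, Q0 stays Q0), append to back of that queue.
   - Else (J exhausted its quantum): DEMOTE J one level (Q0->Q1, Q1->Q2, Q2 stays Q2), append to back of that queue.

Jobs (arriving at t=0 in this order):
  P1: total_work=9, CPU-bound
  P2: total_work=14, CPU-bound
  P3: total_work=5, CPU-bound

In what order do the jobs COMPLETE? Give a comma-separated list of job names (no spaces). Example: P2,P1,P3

Answer: P3,P1,P2

Derivation:
t=0-2: P1@Q0 runs 2, rem=7, quantum used, demote→Q1. Q0=[P2,P3] Q1=[P1] Q2=[]
t=2-4: P2@Q0 runs 2, rem=12, quantum used, demote→Q1. Q0=[P3] Q1=[P1,P2] Q2=[]
t=4-6: P3@Q0 runs 2, rem=3, quantum used, demote→Q1. Q0=[] Q1=[P1,P2,P3] Q2=[]
t=6-10: P1@Q1 runs 4, rem=3, quantum used, demote→Q2. Q0=[] Q1=[P2,P3] Q2=[P1]
t=10-14: P2@Q1 runs 4, rem=8, quantum used, demote→Q2. Q0=[] Q1=[P3] Q2=[P1,P2]
t=14-17: P3@Q1 runs 3, rem=0, completes. Q0=[] Q1=[] Q2=[P1,P2]
t=17-20: P1@Q2 runs 3, rem=0, completes. Q0=[] Q1=[] Q2=[P2]
t=20-28: P2@Q2 runs 8, rem=0, completes. Q0=[] Q1=[] Q2=[]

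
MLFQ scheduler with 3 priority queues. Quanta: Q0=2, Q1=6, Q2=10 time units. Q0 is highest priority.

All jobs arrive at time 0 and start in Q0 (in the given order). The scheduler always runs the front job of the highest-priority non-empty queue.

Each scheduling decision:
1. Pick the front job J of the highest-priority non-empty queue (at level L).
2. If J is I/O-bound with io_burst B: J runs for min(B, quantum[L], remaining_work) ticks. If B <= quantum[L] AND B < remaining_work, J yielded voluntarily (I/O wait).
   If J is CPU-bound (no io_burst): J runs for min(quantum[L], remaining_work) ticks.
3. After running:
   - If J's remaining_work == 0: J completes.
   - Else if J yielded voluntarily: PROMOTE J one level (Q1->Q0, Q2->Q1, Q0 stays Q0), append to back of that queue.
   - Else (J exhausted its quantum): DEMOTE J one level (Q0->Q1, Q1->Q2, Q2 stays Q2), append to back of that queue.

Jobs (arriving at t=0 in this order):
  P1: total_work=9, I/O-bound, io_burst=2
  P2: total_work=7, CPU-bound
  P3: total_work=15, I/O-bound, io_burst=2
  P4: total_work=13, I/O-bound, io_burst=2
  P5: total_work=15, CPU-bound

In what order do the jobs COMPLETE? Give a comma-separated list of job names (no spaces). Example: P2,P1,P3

Answer: P1,P4,P3,P2,P5

Derivation:
t=0-2: P1@Q0 runs 2, rem=7, I/O yield, promote→Q0. Q0=[P2,P3,P4,P5,P1] Q1=[] Q2=[]
t=2-4: P2@Q0 runs 2, rem=5, quantum used, demote→Q1. Q0=[P3,P4,P5,P1] Q1=[P2] Q2=[]
t=4-6: P3@Q0 runs 2, rem=13, I/O yield, promote→Q0. Q0=[P4,P5,P1,P3] Q1=[P2] Q2=[]
t=6-8: P4@Q0 runs 2, rem=11, I/O yield, promote→Q0. Q0=[P5,P1,P3,P4] Q1=[P2] Q2=[]
t=8-10: P5@Q0 runs 2, rem=13, quantum used, demote→Q1. Q0=[P1,P3,P4] Q1=[P2,P5] Q2=[]
t=10-12: P1@Q0 runs 2, rem=5, I/O yield, promote→Q0. Q0=[P3,P4,P1] Q1=[P2,P5] Q2=[]
t=12-14: P3@Q0 runs 2, rem=11, I/O yield, promote→Q0. Q0=[P4,P1,P3] Q1=[P2,P5] Q2=[]
t=14-16: P4@Q0 runs 2, rem=9, I/O yield, promote→Q0. Q0=[P1,P3,P4] Q1=[P2,P5] Q2=[]
t=16-18: P1@Q0 runs 2, rem=3, I/O yield, promote→Q0. Q0=[P3,P4,P1] Q1=[P2,P5] Q2=[]
t=18-20: P3@Q0 runs 2, rem=9, I/O yield, promote→Q0. Q0=[P4,P1,P3] Q1=[P2,P5] Q2=[]
t=20-22: P4@Q0 runs 2, rem=7, I/O yield, promote→Q0. Q0=[P1,P3,P4] Q1=[P2,P5] Q2=[]
t=22-24: P1@Q0 runs 2, rem=1, I/O yield, promote→Q0. Q0=[P3,P4,P1] Q1=[P2,P5] Q2=[]
t=24-26: P3@Q0 runs 2, rem=7, I/O yield, promote→Q0. Q0=[P4,P1,P3] Q1=[P2,P5] Q2=[]
t=26-28: P4@Q0 runs 2, rem=5, I/O yield, promote→Q0. Q0=[P1,P3,P4] Q1=[P2,P5] Q2=[]
t=28-29: P1@Q0 runs 1, rem=0, completes. Q0=[P3,P4] Q1=[P2,P5] Q2=[]
t=29-31: P3@Q0 runs 2, rem=5, I/O yield, promote→Q0. Q0=[P4,P3] Q1=[P2,P5] Q2=[]
t=31-33: P4@Q0 runs 2, rem=3, I/O yield, promote→Q0. Q0=[P3,P4] Q1=[P2,P5] Q2=[]
t=33-35: P3@Q0 runs 2, rem=3, I/O yield, promote→Q0. Q0=[P4,P3] Q1=[P2,P5] Q2=[]
t=35-37: P4@Q0 runs 2, rem=1, I/O yield, promote→Q0. Q0=[P3,P4] Q1=[P2,P5] Q2=[]
t=37-39: P3@Q0 runs 2, rem=1, I/O yield, promote→Q0. Q0=[P4,P3] Q1=[P2,P5] Q2=[]
t=39-40: P4@Q0 runs 1, rem=0, completes. Q0=[P3] Q1=[P2,P5] Q2=[]
t=40-41: P3@Q0 runs 1, rem=0, completes. Q0=[] Q1=[P2,P5] Q2=[]
t=41-46: P2@Q1 runs 5, rem=0, completes. Q0=[] Q1=[P5] Q2=[]
t=46-52: P5@Q1 runs 6, rem=7, quantum used, demote→Q2. Q0=[] Q1=[] Q2=[P5]
t=52-59: P5@Q2 runs 7, rem=0, completes. Q0=[] Q1=[] Q2=[]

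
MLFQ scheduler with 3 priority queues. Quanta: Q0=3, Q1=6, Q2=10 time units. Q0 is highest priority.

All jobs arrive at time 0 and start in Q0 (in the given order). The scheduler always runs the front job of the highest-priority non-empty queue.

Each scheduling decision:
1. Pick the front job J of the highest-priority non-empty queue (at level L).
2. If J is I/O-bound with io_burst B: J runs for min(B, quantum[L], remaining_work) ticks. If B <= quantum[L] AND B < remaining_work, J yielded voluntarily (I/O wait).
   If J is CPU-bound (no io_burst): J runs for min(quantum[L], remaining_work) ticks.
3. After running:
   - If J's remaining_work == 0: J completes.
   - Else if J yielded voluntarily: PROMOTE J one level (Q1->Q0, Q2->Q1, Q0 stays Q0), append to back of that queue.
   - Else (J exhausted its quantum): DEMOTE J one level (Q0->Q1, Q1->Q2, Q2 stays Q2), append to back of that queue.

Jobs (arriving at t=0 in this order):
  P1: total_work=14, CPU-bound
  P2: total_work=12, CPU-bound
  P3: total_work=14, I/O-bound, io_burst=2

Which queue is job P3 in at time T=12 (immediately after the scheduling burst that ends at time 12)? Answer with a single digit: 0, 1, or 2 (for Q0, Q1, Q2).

Answer: 0

Derivation:
t=0-3: P1@Q0 runs 3, rem=11, quantum used, demote→Q1. Q0=[P2,P3] Q1=[P1] Q2=[]
t=3-6: P2@Q0 runs 3, rem=9, quantum used, demote→Q1. Q0=[P3] Q1=[P1,P2] Q2=[]
t=6-8: P3@Q0 runs 2, rem=12, I/O yield, promote→Q0. Q0=[P3] Q1=[P1,P2] Q2=[]
t=8-10: P3@Q0 runs 2, rem=10, I/O yield, promote→Q0. Q0=[P3] Q1=[P1,P2] Q2=[]
t=10-12: P3@Q0 runs 2, rem=8, I/O yield, promote→Q0. Q0=[P3] Q1=[P1,P2] Q2=[]
t=12-14: P3@Q0 runs 2, rem=6, I/O yield, promote→Q0. Q0=[P3] Q1=[P1,P2] Q2=[]
t=14-16: P3@Q0 runs 2, rem=4, I/O yield, promote→Q0. Q0=[P3] Q1=[P1,P2] Q2=[]
t=16-18: P3@Q0 runs 2, rem=2, I/O yield, promote→Q0. Q0=[P3] Q1=[P1,P2] Q2=[]
t=18-20: P3@Q0 runs 2, rem=0, completes. Q0=[] Q1=[P1,P2] Q2=[]
t=20-26: P1@Q1 runs 6, rem=5, quantum used, demote→Q2. Q0=[] Q1=[P2] Q2=[P1]
t=26-32: P2@Q1 runs 6, rem=3, quantum used, demote→Q2. Q0=[] Q1=[] Q2=[P1,P2]
t=32-37: P1@Q2 runs 5, rem=0, completes. Q0=[] Q1=[] Q2=[P2]
t=37-40: P2@Q2 runs 3, rem=0, completes. Q0=[] Q1=[] Q2=[]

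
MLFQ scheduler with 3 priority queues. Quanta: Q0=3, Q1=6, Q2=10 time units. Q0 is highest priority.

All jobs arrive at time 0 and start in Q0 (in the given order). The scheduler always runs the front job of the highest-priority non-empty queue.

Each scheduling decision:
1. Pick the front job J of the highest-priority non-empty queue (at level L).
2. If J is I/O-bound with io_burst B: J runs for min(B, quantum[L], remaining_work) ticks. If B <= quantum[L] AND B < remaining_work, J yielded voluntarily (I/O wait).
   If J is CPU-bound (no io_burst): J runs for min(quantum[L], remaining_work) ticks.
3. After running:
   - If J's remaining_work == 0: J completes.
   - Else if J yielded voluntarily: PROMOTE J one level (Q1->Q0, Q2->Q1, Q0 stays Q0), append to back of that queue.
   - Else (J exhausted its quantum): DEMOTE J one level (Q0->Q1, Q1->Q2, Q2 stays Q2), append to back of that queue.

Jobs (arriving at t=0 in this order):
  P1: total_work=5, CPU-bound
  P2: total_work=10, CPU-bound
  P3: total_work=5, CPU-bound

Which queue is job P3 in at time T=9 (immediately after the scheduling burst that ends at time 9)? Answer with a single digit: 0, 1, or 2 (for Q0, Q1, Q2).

t=0-3: P1@Q0 runs 3, rem=2, quantum used, demote→Q1. Q0=[P2,P3] Q1=[P1] Q2=[]
t=3-6: P2@Q0 runs 3, rem=7, quantum used, demote→Q1. Q0=[P3] Q1=[P1,P2] Q2=[]
t=6-9: P3@Q0 runs 3, rem=2, quantum used, demote→Q1. Q0=[] Q1=[P1,P2,P3] Q2=[]
t=9-11: P1@Q1 runs 2, rem=0, completes. Q0=[] Q1=[P2,P3] Q2=[]
t=11-17: P2@Q1 runs 6, rem=1, quantum used, demote→Q2. Q0=[] Q1=[P3] Q2=[P2]
t=17-19: P3@Q1 runs 2, rem=0, completes. Q0=[] Q1=[] Q2=[P2]
t=19-20: P2@Q2 runs 1, rem=0, completes. Q0=[] Q1=[] Q2=[]

Answer: 1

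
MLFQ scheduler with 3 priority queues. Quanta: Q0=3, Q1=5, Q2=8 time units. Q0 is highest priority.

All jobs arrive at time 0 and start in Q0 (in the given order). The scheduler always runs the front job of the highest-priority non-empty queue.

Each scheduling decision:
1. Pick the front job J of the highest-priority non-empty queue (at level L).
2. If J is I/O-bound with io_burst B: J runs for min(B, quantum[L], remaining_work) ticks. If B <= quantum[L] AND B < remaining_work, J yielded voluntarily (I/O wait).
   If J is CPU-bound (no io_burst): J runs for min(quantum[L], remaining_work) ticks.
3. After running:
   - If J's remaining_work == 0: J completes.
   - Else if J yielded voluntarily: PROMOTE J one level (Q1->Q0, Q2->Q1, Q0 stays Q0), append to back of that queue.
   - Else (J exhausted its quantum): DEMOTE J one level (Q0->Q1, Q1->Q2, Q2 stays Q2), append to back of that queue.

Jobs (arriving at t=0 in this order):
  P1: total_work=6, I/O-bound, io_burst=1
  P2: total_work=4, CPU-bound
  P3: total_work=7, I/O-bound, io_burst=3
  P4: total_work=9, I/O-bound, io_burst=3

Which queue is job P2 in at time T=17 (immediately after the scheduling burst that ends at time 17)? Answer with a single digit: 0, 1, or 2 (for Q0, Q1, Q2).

t=0-1: P1@Q0 runs 1, rem=5, I/O yield, promote→Q0. Q0=[P2,P3,P4,P1] Q1=[] Q2=[]
t=1-4: P2@Q0 runs 3, rem=1, quantum used, demote→Q1. Q0=[P3,P4,P1] Q1=[P2] Q2=[]
t=4-7: P3@Q0 runs 3, rem=4, I/O yield, promote→Q0. Q0=[P4,P1,P3] Q1=[P2] Q2=[]
t=7-10: P4@Q0 runs 3, rem=6, I/O yield, promote→Q0. Q0=[P1,P3,P4] Q1=[P2] Q2=[]
t=10-11: P1@Q0 runs 1, rem=4, I/O yield, promote→Q0. Q0=[P3,P4,P1] Q1=[P2] Q2=[]
t=11-14: P3@Q0 runs 3, rem=1, I/O yield, promote→Q0. Q0=[P4,P1,P3] Q1=[P2] Q2=[]
t=14-17: P4@Q0 runs 3, rem=3, I/O yield, promote→Q0. Q0=[P1,P3,P4] Q1=[P2] Q2=[]
t=17-18: P1@Q0 runs 1, rem=3, I/O yield, promote→Q0. Q0=[P3,P4,P1] Q1=[P2] Q2=[]
t=18-19: P3@Q0 runs 1, rem=0, completes. Q0=[P4,P1] Q1=[P2] Q2=[]
t=19-22: P4@Q0 runs 3, rem=0, completes. Q0=[P1] Q1=[P2] Q2=[]
t=22-23: P1@Q0 runs 1, rem=2, I/O yield, promote→Q0. Q0=[P1] Q1=[P2] Q2=[]
t=23-24: P1@Q0 runs 1, rem=1, I/O yield, promote→Q0. Q0=[P1] Q1=[P2] Q2=[]
t=24-25: P1@Q0 runs 1, rem=0, completes. Q0=[] Q1=[P2] Q2=[]
t=25-26: P2@Q1 runs 1, rem=0, completes. Q0=[] Q1=[] Q2=[]

Answer: 1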